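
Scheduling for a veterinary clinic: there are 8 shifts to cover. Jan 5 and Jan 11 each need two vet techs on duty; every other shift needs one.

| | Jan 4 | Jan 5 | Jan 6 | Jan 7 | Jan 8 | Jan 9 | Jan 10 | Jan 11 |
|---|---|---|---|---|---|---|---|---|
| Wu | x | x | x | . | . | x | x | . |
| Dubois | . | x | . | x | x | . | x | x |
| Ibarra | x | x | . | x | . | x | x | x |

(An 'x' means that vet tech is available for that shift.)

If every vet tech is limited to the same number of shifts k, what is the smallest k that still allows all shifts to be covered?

With 3 vet techs and 10 worker-slots to fill, someone must work at least ⌈10/3⌉ = 4 shifts, so k ≥ 4.
k = 4 works: Jan 4→Wu, Jan 5→Wu+Dubois, Jan 6→Wu, Jan 7→Dubois, Jan 8→Dubois, Jan 9→Wu, Jan 10→Ibarra, Jan 11→Dubois+Ibarra.
Loads: Wu 4, Dubois 4, Ibarra 2 — all ≤ 4.

4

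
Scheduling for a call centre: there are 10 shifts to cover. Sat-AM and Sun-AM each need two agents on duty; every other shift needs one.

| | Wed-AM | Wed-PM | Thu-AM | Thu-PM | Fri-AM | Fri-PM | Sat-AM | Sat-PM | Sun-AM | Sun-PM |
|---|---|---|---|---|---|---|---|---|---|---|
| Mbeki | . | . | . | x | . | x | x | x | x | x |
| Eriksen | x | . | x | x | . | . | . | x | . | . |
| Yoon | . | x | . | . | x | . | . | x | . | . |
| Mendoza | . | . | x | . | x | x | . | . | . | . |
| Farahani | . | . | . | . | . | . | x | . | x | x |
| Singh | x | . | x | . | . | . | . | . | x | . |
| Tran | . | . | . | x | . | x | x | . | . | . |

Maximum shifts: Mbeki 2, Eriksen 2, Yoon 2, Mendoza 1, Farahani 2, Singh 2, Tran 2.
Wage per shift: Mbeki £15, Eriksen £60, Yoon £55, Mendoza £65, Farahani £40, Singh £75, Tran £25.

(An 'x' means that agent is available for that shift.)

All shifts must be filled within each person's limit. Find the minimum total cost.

£530

Wed-PM can only be covered by Yoon, so that assignment is forced.
Picking the cheapest available agent for each shift independently would cost £385, but that ignores the shift limits.
An optimal schedule: Wed-AM→Eriksen, Wed-PM→Yoon, Thu-AM→Eriksen, Thu-PM→Tran, Fri-AM→Yoon, Fri-PM→Mendoza, Sat-AM→Farahani+Tran, Sat-PM→Mbeki, Sun-AM→Farahani+Singh, Sun-PM→Mbeki.
Total: 60 + 55 + 60 + 25 + 55 + 65 + 40 + 25 + 15 + 40 + 75 + 15 = £530.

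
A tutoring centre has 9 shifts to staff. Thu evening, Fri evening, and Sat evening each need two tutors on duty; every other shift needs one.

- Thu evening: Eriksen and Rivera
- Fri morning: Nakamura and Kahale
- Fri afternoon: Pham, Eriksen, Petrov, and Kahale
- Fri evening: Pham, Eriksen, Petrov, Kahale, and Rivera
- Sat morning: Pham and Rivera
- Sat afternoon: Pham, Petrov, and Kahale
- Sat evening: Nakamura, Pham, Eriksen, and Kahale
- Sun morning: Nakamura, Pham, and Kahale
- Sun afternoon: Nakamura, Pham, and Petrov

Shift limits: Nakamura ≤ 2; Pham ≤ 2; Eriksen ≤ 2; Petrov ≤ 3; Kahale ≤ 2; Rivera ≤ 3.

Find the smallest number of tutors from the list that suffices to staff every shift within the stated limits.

5

12 slots to fill and no one can take more than 3, so at least ⌈12/3⌉ = 4 tutors are needed.
Any 4 tutors together have capacity at most 3+3+2+2 = 10 < 12 slots, so 4 can never suffice.
Nakamura, Pham, Eriksen, Petrov, and Rivera alone can cover everything: Thu evening→Eriksen+Rivera, Fri morning→Nakamura, Fri afternoon→Petrov, Fri evening→Petrov+Rivera, Sat morning→Rivera, Sat afternoon→Pham, Sat evening→Pham+Eriksen, Sun morning→Nakamura, Sun afternoon→Petrov.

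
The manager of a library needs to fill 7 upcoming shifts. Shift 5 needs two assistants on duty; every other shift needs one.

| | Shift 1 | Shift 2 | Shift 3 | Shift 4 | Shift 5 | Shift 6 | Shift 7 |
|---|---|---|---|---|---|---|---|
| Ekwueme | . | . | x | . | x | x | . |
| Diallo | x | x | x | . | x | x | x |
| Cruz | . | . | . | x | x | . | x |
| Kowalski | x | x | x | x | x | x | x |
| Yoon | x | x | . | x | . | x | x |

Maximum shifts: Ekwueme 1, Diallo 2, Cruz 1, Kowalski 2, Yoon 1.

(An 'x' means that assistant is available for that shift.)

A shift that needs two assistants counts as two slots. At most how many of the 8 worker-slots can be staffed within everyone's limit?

Total capacity across all assistants is 1+2+1+2+1 = 7, and 8 slots are needed, so at most 7 can be filled.
An assignment achieving 7: Shift 1→Diallo, Shift 2→Diallo, Shift 3→Ekwueme, Shift 4→Cruz, Shift 5→Kowalski, Shift 6→Kowalski, Shift 7→Yoon.
Loads: Ekwueme 1/1, Diallo 2/2, Cruz 1/1, Kowalski 2/2, Yoon 1/1.

7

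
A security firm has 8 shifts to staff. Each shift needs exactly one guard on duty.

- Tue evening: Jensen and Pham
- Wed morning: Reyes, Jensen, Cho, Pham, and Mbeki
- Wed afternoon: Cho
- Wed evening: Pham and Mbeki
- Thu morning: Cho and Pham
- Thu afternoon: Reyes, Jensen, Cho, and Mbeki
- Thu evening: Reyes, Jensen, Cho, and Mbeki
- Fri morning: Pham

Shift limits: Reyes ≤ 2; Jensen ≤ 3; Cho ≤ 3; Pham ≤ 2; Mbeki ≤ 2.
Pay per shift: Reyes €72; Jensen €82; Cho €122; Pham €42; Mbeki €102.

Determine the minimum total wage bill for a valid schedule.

Wed afternoon can only be covered by Cho, so that assignment is forced.
Fri morning can only be covered by Pham, so that assignment is forced.
Picking the cheapest available guard for each shift independently would cost €476, but that ignores the shift limits.
An optimal schedule: Tue evening→Jensen, Wed morning→Jensen, Wed afternoon→Cho, Wed evening→Mbeki, Thu morning→Pham, Thu afternoon→Reyes, Thu evening→Reyes, Fri morning→Pham.
Total: 82 + 82 + 122 + 102 + 42 + 72 + 72 + 42 = €616.

€616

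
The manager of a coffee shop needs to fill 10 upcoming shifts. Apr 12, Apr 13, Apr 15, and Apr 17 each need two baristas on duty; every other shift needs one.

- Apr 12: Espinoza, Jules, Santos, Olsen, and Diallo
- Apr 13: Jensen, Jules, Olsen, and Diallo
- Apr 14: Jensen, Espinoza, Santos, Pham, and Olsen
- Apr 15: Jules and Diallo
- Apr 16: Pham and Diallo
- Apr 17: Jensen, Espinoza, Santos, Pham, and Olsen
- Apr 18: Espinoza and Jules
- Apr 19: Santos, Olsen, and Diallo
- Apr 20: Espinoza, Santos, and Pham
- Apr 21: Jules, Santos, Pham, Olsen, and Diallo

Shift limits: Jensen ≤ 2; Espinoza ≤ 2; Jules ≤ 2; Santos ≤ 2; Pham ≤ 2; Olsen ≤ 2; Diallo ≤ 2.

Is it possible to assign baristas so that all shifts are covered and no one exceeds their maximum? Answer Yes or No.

Apr 15 can only be covered by Jules and Diallo, so that assignment is forced.
One valid schedule: Apr 12→Santos+Diallo, Apr 13→Jensen+Olsen, Apr 14→Jensen, Apr 15→Jules+Diallo, Apr 16→Pham, Apr 17→Pham+Olsen, Apr 18→Espinoza, Apr 19→Santos, Apr 20→Espinoza, Apr 21→Jules.
Loads: Jensen 2/2, Espinoza 2/2, Jules 2/2, Santos 2/2, Pham 2/2, Olsen 2/2, Diallo 2/2 — all within limits.

Yes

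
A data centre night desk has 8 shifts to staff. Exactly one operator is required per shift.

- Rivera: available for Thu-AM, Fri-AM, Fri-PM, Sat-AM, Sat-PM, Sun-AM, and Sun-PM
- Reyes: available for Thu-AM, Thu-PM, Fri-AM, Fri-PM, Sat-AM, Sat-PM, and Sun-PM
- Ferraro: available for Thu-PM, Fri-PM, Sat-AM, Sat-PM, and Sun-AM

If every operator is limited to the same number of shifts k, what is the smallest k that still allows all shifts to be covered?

With 3 operators and 8 worker-slots to fill, someone must work at least ⌈8/3⌉ = 3 shifts, so k ≥ 3.
k = 3 works: Thu-AM→Rivera, Thu-PM→Reyes, Fri-AM→Rivera, Fri-PM→Reyes, Sat-AM→Ferraro, Sat-PM→Ferraro, Sun-AM→Rivera, Sun-PM→Reyes.
Loads: Rivera 3, Reyes 3, Ferraro 2 — all ≤ 3.

3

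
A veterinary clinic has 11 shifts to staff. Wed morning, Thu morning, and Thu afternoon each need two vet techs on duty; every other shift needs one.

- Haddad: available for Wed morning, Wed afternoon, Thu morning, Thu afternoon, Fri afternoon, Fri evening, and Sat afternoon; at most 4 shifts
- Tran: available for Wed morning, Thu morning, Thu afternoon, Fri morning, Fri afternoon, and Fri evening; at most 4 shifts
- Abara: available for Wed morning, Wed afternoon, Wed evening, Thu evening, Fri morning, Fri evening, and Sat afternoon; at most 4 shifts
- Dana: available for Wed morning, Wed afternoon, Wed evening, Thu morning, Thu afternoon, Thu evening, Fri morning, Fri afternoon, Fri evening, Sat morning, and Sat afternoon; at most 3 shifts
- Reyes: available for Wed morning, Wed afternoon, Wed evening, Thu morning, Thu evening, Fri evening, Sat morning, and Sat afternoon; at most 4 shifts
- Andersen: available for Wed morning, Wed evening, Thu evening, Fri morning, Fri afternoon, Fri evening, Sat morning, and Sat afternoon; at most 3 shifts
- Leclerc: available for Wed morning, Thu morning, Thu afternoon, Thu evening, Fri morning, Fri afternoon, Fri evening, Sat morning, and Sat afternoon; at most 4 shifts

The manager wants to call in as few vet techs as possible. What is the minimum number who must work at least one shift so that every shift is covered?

4

14 slots to fill and no one can take more than 4, so at least ⌈14/4⌉ = 4 vet techs are needed.
Haddad, Tran, Abara, and Dana alone can cover everything: Wed morning→Abara+Dana, Wed afternoon→Haddad, Wed evening→Abara, Thu morning→Haddad+Tran, Thu afternoon→Haddad+Tran, Thu evening→Abara, Fri morning→Tran, Fri afternoon→Haddad, Fri evening→Tran, Sat morning→Dana, Sat afternoon→Abara.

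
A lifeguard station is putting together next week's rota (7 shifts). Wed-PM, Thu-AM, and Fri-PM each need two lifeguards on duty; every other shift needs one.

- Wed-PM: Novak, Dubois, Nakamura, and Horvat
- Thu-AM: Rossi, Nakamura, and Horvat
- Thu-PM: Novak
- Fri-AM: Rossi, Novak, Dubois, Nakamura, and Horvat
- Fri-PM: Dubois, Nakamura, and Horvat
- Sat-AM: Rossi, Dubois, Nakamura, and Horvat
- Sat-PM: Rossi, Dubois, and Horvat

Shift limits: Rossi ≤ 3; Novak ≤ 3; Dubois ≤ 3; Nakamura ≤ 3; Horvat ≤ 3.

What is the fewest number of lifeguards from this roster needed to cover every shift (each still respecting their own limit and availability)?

10 slots to fill and no one can take more than 3, so at least ⌈10/3⌉ = 4 lifeguards are needed.
Rossi, Novak, Dubois, and Nakamura alone can cover everything: Wed-PM→Novak+Dubois, Thu-AM→Rossi+Nakamura, Thu-PM→Novak, Fri-AM→Novak, Fri-PM→Dubois+Nakamura, Sat-AM→Rossi, Sat-PM→Rossi.

4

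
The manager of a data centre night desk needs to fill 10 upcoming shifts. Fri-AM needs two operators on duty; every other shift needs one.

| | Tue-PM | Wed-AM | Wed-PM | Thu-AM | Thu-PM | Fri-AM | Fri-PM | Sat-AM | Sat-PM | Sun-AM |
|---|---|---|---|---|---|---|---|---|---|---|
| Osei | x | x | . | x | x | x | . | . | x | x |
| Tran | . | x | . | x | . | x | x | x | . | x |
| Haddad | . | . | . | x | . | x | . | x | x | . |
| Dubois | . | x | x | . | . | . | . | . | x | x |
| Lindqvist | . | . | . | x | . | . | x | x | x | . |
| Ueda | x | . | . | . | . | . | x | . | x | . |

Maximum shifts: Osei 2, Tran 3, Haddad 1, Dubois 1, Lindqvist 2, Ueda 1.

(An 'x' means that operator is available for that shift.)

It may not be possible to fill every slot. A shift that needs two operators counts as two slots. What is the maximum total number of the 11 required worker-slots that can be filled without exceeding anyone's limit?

Total capacity across all operators is 2+3+1+1+2+1 = 10, and 11 slots are needed, so at most 10 can be filled.
An assignment achieving 10: Tue-PM→Osei, Wed-AM→Tran, Wed-PM→Dubois, Thu-AM→Lindqvist, Thu-PM→Osei, Fri-AM→Tran+Haddad, Fri-PM→Tran, Sat-AM→Lindqvist, Sat-PM→Ueda.
Loads: Osei 2/2, Tran 3/3, Haddad 1/1, Dubois 1/1, Lindqvist 2/2, Ueda 1/1.

10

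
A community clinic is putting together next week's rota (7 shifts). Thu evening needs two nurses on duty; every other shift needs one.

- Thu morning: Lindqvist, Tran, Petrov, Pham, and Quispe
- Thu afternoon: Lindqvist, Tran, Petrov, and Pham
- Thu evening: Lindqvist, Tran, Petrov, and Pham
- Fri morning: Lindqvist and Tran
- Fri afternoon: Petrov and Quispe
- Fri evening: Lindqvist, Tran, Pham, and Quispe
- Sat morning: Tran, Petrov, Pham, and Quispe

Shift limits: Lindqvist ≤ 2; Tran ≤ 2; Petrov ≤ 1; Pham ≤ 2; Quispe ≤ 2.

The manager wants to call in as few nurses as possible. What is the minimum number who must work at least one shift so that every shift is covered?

8 slots to fill and no one can take more than 2, so at least ⌈8/2⌉ = 4 nurses are needed.
Lindqvist, Tran, Pham, and Quispe alone can cover everything: Thu morning→Pham, Thu afternoon→Lindqvist, Thu evening→Tran+Pham, Fri morning→Lindqvist, Fri afternoon→Quispe, Fri evening→Quispe, Sat morning→Tran.

4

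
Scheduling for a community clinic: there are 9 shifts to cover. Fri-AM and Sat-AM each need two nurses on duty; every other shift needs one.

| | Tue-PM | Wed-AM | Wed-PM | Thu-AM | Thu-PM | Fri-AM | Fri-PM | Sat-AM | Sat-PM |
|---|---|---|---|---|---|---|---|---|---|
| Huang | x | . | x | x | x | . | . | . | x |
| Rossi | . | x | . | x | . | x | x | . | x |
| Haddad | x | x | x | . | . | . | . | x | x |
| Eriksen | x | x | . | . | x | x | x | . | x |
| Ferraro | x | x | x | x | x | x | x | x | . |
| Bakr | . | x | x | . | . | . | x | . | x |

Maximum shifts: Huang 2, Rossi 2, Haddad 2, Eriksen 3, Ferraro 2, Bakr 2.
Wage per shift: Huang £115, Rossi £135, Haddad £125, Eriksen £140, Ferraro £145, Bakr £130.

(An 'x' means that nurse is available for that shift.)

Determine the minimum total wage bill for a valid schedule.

£1435

Sat-AM can only be covered by Haddad and Ferraro, so that assignment is forced.
Picking the cheapest available nurse for each shift independently would cost £1375, but that ignores the shift limits.
An optimal schedule: Tue-PM→Haddad, Wed-AM→Rossi, Wed-PM→Bakr, Thu-AM→Huang, Thu-PM→Huang, Fri-AM→Rossi+Eriksen, Fri-PM→Bakr, Sat-AM→Haddad+Ferraro, Sat-PM→Eriksen.
Total: 125 + 135 + 130 + 115 + 115 + 135 + 140 + 130 + 125 + 145 + 140 = £1435.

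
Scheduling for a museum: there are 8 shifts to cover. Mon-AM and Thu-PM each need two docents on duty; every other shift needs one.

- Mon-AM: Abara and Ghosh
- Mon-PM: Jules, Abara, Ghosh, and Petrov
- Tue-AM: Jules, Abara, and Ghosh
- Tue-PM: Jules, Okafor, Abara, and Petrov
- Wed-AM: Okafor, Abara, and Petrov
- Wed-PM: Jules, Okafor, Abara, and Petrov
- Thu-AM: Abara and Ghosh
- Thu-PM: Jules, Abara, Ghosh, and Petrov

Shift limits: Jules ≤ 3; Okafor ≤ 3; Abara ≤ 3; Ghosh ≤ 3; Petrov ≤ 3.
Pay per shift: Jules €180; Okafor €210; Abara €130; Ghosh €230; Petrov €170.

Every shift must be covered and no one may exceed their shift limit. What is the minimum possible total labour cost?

€1670

Mon-AM can only be covered by Abara and Ghosh, so that assignment is forced.
Picking the cheapest available docent for each shift independently would cost €1440, but that ignores the shift limits.
An optimal schedule: Mon-AM→Abara+Ghosh, Mon-PM→Petrov, Tue-AM→Abara, Tue-PM→Jules, Wed-AM→Petrov, Wed-PM→Jules, Thu-AM→Abara, Thu-PM→Petrov+Jules.
Total: 130 + 230 + 170 + 130 + 180 + 170 + 180 + 130 + 170 + 180 = €1670.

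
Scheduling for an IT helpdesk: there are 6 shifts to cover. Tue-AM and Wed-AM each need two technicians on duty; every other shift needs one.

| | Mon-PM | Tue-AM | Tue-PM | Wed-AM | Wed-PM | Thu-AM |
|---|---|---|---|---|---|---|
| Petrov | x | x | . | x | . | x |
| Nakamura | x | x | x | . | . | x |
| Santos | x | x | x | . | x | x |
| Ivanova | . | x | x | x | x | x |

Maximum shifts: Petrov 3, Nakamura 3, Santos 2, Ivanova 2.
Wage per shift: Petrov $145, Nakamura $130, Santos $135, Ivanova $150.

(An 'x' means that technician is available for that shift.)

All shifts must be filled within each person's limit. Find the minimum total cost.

$1100

Wed-AM can only be covered by Petrov and Ivanova, so that assignment is forced.
Picking the cheapest available technician for each shift independently would cost $1085, but that ignores the shift limits.
An optimal schedule: Mon-PM→Nakamura, Tue-AM→Santos+Petrov, Tue-PM→Nakamura, Wed-AM→Petrov+Ivanova, Wed-PM→Santos, Thu-AM→Nakamura.
Total: 130 + 135 + 145 + 130 + 145 + 150 + 135 + 130 = $1100.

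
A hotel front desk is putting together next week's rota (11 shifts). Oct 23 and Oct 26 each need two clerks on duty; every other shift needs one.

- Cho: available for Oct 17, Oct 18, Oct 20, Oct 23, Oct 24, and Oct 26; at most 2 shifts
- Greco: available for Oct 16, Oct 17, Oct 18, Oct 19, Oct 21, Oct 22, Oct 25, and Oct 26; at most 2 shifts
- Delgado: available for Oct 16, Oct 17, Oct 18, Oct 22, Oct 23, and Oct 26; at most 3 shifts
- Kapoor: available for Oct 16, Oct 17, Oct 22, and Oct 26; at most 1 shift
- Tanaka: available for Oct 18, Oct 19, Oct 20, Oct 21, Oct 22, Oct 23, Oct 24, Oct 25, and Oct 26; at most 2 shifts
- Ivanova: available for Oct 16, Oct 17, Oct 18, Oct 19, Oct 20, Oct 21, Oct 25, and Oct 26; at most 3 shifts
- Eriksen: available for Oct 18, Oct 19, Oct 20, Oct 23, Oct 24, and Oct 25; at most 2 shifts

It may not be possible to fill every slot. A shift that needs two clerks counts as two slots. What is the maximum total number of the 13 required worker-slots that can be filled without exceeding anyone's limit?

13

Total capacity across all clerks is 2+2+3+1+2+3+2 = 15, and 13 slots are needed, so at most 13 can be filled.
An assignment achieving 13: Oct 16→Greco, Oct 17→Delgado, Oct 18→Ivanova, Oct 19→Tanaka, Oct 20→Cho, Oct 21→Greco, Oct 22→Delgado, Oct 23→Delgado+Tanaka, Oct 24→Cho, Oct 25→Ivanova, Oct 26→Kapoor+Ivanova.
Loads: Cho 2/2, Greco 2/2, Delgado 3/3, Kapoor 1/1, Tanaka 2/2, Ivanova 3/3, Eriksen 0/2.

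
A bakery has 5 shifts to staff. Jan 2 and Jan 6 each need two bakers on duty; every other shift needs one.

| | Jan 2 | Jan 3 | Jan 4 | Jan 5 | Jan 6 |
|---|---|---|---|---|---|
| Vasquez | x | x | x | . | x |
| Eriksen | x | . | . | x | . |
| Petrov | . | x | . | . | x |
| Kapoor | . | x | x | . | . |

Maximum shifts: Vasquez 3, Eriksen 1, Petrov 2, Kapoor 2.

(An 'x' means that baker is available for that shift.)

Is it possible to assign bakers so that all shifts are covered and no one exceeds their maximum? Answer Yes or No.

No

Total capacity is 8 and 7 slots are needed, so capacity alone doesn't rule it out.
Shifts {Jan 2, Jan 5} need 3 worker-slots in total, but the bakers available for any of those shifts (Vasquez and Eriksen) can supply at most 2 among them. So no valid schedule exists.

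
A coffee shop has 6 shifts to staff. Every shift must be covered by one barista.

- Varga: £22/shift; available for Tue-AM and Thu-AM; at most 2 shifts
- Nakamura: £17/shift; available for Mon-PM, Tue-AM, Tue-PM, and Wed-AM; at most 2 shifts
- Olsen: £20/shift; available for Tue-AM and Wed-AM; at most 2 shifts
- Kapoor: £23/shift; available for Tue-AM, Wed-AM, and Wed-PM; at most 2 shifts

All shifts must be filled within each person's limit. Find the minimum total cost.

£119

Mon-PM can only be covered by Nakamura, so that assignment is forced.
Tue-PM can only be covered by Nakamura, so that assignment is forced.
Wed-PM can only be covered by Kapoor, so that assignment is forced.
Picking the cheapest available barista for each shift independently would cost £113, but that ignores the shift limits.
An optimal schedule: Mon-PM→Nakamura, Tue-AM→Olsen, Tue-PM→Nakamura, Wed-AM→Olsen, Wed-PM→Kapoor, Thu-AM→Varga.
Total: 17 + 20 + 17 + 20 + 23 + 22 = £119.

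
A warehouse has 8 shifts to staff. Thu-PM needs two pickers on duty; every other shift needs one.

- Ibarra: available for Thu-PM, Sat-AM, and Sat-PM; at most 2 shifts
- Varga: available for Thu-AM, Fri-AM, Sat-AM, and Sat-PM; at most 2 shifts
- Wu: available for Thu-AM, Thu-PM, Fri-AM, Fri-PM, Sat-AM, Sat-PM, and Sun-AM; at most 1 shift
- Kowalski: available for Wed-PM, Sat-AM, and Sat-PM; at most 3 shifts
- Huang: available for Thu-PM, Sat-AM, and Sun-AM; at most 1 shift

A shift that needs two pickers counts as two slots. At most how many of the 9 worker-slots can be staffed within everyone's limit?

8

Total capacity across all pickers is 2+2+1+3+1 = 9, and 9 slots are needed, so at most 9 can be filled.
Shifts {Thu-PM, Fri-PM, Sun-AM} need 4 slots but only Ibarra, Wu, and Huang are available for them, supplying at most 3 — so at least 1 slot must go unfilled.
An assignment achieving 8: Wed-PM→Kowalski, Thu-AM→Varga, Thu-PM→Ibarra, Fri-AM→Varga, Fri-PM→Wu, Sat-AM→Kowalski, Sat-PM→Ibarra, Sun-AM→Huang.
Loads: Ibarra 2/2, Varga 2/2, Wu 1/1, Kowalski 2/3, Huang 1/1.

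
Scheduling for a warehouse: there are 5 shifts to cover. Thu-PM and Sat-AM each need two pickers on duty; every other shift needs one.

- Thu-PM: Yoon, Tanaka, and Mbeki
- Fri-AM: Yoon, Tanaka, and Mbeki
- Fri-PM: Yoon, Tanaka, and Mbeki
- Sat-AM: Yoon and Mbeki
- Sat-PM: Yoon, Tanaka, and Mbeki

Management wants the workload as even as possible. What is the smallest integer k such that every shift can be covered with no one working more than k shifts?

With 3 pickers and 7 worker-slots to fill, someone must work at least ⌈7/3⌉ = 3 shifts, so k ≥ 3.
k = 3 works: Thu-PM→Yoon+Tanaka, Fri-AM→Yoon, Fri-PM→Tanaka, Sat-AM→Yoon+Mbeki, Sat-PM→Tanaka.
Loads: Yoon 3, Tanaka 3, Mbeki 1 — all ≤ 3.

3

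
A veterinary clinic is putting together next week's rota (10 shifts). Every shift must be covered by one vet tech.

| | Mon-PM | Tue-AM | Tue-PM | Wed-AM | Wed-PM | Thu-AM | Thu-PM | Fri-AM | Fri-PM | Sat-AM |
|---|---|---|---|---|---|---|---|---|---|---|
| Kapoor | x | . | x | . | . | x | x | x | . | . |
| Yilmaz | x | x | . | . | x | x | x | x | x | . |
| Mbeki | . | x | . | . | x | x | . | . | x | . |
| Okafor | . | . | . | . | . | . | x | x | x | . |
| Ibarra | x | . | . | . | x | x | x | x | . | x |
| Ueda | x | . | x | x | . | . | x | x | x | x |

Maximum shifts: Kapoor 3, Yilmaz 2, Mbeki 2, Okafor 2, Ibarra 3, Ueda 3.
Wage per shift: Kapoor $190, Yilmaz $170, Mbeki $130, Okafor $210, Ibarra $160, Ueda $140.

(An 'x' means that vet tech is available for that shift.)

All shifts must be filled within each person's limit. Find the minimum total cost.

$1500

Wed-AM can only be covered by Ueda, so that assignment is forced.
Picking the cheapest available vet tech for each shift independently would cost $1360, but that ignores the shift limits.
An optimal schedule: Mon-PM→Ibarra, Tue-AM→Mbeki, Tue-PM→Ueda, Wed-AM→Ueda, Wed-PM→Mbeki, Thu-AM→Ibarra, Thu-PM→Ibarra, Fri-AM→Yilmaz, Fri-PM→Yilmaz, Sat-AM→Ueda.
Total: 160 + 130 + 140 + 140 + 130 + 160 + 160 + 170 + 170 + 140 = $1500.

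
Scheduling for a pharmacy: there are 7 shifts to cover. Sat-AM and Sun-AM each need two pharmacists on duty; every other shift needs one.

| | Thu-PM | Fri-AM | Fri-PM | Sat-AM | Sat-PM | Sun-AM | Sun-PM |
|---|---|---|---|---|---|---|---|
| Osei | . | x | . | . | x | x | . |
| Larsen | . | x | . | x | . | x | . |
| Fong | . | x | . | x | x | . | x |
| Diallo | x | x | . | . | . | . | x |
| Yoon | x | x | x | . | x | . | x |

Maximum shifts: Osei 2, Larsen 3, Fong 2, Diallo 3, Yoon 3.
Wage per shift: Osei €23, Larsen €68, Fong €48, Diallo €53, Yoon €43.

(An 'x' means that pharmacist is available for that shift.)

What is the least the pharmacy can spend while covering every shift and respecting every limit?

Fri-PM can only be covered by Yoon, so that assignment is forced.
Sat-AM can only be covered by Larsen and Fong, so that assignment is forced.
Sun-AM can only be covered by Osei and Larsen, so that assignment is forced.
Picking the cheapest available pharmacist for each shift independently would cost €382, but that ignores the shift limits.
An optimal schedule: Thu-PM→Yoon, Fri-AM→Fong, Fri-PM→Yoon, Sat-AM→Fong+Larsen, Sat-PM→Osei, Sun-AM→Osei+Larsen, Sun-PM→Yoon.
Total: 43 + 48 + 43 + 48 + 68 + 23 + 23 + 68 + 43 = €407.

€407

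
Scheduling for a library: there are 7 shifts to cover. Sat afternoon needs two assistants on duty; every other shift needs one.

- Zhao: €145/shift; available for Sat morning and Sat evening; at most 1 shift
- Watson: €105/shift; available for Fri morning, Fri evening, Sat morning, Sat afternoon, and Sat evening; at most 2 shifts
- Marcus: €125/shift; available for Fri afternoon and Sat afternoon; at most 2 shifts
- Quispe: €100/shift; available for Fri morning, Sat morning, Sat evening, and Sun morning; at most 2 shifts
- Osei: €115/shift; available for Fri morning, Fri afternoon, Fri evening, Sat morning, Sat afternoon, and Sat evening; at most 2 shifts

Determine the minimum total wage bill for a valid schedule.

€890

Sun morning can only be covered by Quispe, so that assignment is forced.
Picking the cheapest available assistant for each shift independently would cost €840, but that ignores the shift limits.
An optimal schedule: Fri morning→Quispe, Fri afternoon→Marcus, Fri evening→Watson, Sat morning→Osei, Sat afternoon→Watson+Marcus, Sat evening→Osei, Sun morning→Quispe.
Total: 100 + 125 + 105 + 115 + 105 + 125 + 115 + 100 = €890.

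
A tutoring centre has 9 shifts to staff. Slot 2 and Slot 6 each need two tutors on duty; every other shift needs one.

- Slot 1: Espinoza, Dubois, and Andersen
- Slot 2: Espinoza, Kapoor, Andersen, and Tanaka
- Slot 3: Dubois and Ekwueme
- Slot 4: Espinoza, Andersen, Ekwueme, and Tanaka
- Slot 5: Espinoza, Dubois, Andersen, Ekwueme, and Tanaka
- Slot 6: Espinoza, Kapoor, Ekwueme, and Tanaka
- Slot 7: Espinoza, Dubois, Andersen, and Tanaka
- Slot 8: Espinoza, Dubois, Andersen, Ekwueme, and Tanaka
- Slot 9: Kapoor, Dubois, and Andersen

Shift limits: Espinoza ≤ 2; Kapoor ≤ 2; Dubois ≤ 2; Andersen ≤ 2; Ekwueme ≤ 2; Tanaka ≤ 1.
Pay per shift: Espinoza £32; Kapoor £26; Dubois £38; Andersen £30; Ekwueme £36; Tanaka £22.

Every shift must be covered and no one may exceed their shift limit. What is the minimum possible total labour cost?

Picking the cheapest available tutor for each shift independently would cost £276, but that ignores the shift limits.
An optimal schedule: Slot 1→Espinoza, Slot 2→Kapoor+Andersen, Slot 3→Dubois, Slot 4→Espinoza, Slot 5→Andersen, Slot 6→Ekwueme+Tanaka, Slot 7→Dubois, Slot 8→Ekwueme, Slot 9→Kapoor.
Total: 32 + 26 + 30 + 38 + 32 + 30 + 36 + 22 + 38 + 36 + 26 = £346.

£346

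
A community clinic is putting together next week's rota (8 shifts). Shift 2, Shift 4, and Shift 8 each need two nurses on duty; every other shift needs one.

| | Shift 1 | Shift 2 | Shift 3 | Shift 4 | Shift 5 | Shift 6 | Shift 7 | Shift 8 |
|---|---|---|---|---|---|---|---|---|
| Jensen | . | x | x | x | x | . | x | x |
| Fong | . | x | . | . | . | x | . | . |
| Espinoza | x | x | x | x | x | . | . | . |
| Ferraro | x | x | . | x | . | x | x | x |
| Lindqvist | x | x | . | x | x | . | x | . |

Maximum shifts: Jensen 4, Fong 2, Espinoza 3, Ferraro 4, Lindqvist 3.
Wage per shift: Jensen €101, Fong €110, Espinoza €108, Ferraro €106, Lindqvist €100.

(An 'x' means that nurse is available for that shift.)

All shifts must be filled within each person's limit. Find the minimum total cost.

Shift 8 can only be covered by Jensen and Ferraro, so that assignment is forced.
Picking the cheapest available nurse for each shift independently would cost €1116, but that ignores the shift limits.
An optimal schedule: Shift 1→Lindqvist, Shift 2→Jensen+Ferraro, Shift 3→Jensen, Shift 4→Jensen+Ferraro, Shift 5→Lindqvist, Shift 6→Ferraro, Shift 7→Lindqvist, Shift 8→Jensen+Ferraro.
Total: 100 + 101 + 106 + 101 + 101 + 106 + 100 + 106 + 100 + 101 + 106 = €1128.

€1128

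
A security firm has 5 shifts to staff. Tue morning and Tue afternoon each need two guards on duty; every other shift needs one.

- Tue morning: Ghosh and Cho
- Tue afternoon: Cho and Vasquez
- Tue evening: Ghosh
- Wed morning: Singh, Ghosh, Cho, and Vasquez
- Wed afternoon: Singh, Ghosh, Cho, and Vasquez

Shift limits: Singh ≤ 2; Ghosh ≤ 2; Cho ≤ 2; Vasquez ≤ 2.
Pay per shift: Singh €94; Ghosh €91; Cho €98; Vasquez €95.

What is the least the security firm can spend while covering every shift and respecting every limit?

€661

Tue morning can only be covered by Ghosh and Cho, so that assignment is forced.
Tue afternoon can only be covered by Cho and Vasquez, so that assignment is forced.
Tue evening can only be covered by Ghosh, so that assignment is forced.
Picking the cheapest available guard for each shift independently would cost €655, but that ignores the shift limits.
An optimal schedule: Tue morning→Ghosh+Cho, Tue afternoon→Cho+Vasquez, Tue evening→Ghosh, Wed morning→Singh, Wed afternoon→Singh.
Total: 91 + 98 + 98 + 95 + 91 + 94 + 94 = €661.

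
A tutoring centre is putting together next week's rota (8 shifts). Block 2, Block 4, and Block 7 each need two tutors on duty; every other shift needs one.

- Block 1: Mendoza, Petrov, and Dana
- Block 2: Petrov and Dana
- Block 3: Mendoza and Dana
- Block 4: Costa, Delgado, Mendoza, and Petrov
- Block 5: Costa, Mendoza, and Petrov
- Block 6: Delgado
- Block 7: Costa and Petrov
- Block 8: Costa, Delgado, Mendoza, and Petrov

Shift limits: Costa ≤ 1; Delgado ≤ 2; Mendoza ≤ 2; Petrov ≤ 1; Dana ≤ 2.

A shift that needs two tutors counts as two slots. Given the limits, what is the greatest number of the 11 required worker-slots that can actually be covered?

Total capacity across all tutors is 1+2+2+1+2 = 8, and 11 slots are needed, so at most 8 can be filled.
An assignment achieving 8: Block 1→Dana, Block 2→Petrov+Dana, Block 3→Mendoza, Block 4→Delgado, Block 5→Mendoza, Block 6→Delgado, Block 7→Costa.
Loads: Costa 1/1, Delgado 2/2, Mendoza 2/2, Petrov 1/1, Dana 2/2.

8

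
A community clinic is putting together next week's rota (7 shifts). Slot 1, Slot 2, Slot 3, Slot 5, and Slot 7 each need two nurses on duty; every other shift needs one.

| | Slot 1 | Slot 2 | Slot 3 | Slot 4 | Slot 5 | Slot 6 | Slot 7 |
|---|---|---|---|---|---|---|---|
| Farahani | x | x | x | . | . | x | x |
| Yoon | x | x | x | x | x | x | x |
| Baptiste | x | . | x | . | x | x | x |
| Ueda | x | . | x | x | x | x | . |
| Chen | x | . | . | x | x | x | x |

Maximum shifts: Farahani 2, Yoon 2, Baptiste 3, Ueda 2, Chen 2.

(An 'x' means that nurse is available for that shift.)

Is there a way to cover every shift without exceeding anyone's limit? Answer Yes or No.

Total capacity is 2+2+3+2+2 = 11 but 12 worker-slots are needed — infeasible.

No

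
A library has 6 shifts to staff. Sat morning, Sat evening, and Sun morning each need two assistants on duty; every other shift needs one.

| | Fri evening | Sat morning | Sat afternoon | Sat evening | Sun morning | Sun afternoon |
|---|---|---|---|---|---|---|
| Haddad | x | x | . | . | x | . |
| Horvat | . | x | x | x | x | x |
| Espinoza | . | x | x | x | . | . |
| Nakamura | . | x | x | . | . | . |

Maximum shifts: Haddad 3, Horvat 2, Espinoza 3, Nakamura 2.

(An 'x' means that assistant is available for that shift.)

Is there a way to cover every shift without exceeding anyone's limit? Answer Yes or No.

Total capacity is 10 and 9 slots are needed, so capacity alone doesn't rule it out.
Shifts {Sat evening, Sun morning, Sun afternoon} need 5 worker-slots in total, but the assistants available for any of those shifts (Haddad, Horvat, and Espinoza) can supply at most 4 among them. So no valid schedule exists.

No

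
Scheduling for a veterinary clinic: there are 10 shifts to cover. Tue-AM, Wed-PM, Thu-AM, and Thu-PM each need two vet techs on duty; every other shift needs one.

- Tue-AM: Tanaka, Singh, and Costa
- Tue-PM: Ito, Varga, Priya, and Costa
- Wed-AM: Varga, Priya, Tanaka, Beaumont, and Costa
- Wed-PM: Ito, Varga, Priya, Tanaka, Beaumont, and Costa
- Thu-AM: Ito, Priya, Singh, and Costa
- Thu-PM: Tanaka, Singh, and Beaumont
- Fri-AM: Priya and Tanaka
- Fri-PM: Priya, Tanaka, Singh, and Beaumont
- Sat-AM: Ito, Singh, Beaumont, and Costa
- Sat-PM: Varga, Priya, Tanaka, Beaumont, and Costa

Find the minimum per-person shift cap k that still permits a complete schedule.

With 7 vet techs and 14 worker-slots to fill, someone must work at least ⌈14/7⌉ = 2 shifts, so k ≥ 2.
k = 2 works: Tue-AM→Tanaka+Singh, Tue-PM→Ito, Wed-AM→Varga, Wed-PM→Beaumont+Costa, Thu-AM→Ito+Costa, Thu-PM→Tanaka+Singh, Fri-AM→Priya, Fri-PM→Priya, Sat-AM→Beaumont, Sat-PM→Varga.
Loads: Ito 2, Varga 2, Priya 2, Tanaka 2, Singh 2, Beaumont 2, Costa 2 — all ≤ 2.

2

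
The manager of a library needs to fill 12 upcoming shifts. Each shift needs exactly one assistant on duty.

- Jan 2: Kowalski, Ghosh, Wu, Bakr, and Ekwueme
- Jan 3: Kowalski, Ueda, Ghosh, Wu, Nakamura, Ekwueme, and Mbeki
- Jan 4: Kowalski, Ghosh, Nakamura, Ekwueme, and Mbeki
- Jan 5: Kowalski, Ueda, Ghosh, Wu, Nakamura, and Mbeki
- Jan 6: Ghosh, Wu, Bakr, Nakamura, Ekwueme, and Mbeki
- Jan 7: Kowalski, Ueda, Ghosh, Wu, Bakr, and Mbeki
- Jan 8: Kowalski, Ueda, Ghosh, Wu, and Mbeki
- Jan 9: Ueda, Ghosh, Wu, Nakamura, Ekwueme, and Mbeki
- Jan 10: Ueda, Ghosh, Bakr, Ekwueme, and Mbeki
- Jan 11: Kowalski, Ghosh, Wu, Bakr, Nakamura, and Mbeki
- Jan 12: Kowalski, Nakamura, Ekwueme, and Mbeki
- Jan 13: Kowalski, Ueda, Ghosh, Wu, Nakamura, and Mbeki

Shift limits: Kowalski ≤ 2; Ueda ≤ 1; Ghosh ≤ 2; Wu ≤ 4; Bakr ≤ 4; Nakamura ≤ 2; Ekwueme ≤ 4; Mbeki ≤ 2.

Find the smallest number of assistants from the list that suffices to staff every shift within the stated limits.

3

12 slots to fill and no one can take more than 4, so at least ⌈12/4⌉ = 3 assistants are needed.
Wu, Bakr, and Ekwueme alone can cover everything: Jan 2→Bakr, Jan 3→Wu, Jan 4→Ekwueme, Jan 5→Wu, Jan 6→Ekwueme, Jan 7→Bakr, Jan 8→Wu, Jan 9→Ekwueme, Jan 10→Bakr, Jan 11→Bakr, Jan 12→Ekwueme, Jan 13→Wu.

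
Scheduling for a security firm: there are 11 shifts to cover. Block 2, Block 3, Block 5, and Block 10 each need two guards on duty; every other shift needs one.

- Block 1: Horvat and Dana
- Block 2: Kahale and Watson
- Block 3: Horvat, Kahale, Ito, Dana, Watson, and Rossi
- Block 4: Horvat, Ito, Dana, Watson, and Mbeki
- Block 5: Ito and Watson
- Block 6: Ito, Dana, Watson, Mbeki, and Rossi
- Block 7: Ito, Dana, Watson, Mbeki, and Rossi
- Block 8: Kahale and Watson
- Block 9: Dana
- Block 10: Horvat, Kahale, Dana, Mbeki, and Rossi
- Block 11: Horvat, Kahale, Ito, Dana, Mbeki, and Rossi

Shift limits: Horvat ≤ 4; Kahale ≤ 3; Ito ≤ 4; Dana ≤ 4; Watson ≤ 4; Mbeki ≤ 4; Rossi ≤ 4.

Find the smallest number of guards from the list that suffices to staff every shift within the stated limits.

4

15 slots to fill and no one can take more than 4, so at least ⌈15/4⌉ = 4 guards are needed.
Kahale, Ito, Dana, and Watson alone can cover everything: Block 1→Dana, Block 2→Kahale+Watson, Block 3→Dana+Watson, Block 4→Ito, Block 5→Ito+Watson, Block 6→Ito, Block 7→Watson, Block 8→Kahale, Block 9→Dana, Block 10→Kahale+Dana, Block 11→Ito.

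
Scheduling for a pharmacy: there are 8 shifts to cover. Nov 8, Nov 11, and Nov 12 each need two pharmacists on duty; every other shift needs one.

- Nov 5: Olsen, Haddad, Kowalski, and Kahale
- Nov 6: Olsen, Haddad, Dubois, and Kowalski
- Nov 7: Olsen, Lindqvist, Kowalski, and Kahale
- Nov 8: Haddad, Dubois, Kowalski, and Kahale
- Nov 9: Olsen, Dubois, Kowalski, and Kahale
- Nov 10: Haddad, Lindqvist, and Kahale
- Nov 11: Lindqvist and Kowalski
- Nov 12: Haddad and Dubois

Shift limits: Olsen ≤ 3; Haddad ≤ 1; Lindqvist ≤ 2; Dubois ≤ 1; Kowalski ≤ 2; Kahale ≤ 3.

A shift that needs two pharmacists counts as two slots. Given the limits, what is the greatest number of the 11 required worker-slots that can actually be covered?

Total capacity across all pharmacists is 3+1+2+1+2+3 = 12, and 11 slots are needed, so at most 11 can be filled.
An assignment achieving 11: Nov 5→Olsen, Nov 6→Olsen, Nov 7→Olsen, Nov 8→Kowalski+Kahale, Nov 9→Kahale, Nov 10→Lindqvist, Nov 11→Lindqvist+Kowalski, Nov 12→Haddad+Dubois.
Loads: Olsen 3/3, Haddad 1/1, Lindqvist 2/2, Dubois 1/1, Kowalski 2/2, Kahale 2/3.

11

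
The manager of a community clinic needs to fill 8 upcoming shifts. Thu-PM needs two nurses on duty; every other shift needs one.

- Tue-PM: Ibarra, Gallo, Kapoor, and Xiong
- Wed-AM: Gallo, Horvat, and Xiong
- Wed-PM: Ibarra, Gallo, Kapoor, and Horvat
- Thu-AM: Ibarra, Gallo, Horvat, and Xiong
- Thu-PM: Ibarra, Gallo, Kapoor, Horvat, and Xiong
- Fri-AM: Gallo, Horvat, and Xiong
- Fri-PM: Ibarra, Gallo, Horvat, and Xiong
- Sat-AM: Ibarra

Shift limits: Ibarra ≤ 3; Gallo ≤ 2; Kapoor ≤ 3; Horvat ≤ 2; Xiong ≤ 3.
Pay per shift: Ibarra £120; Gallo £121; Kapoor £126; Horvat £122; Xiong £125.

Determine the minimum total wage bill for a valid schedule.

Sat-AM can only be covered by Ibarra, so that assignment is forced.
Picking the cheapest available nurse for each shift independently would cost £1083, but that ignores the shift limits.
An optimal schedule: Tue-PM→Ibarra, Wed-AM→Gallo, Wed-PM→Ibarra, Thu-AM→Horvat, Thu-PM→Horvat+Xiong, Fri-AM→Gallo, Fri-PM→Xiong, Sat-AM→Ibarra.
Total: 120 + 121 + 120 + 122 + 122 + 125 + 121 + 125 + 120 = £1096.

£1096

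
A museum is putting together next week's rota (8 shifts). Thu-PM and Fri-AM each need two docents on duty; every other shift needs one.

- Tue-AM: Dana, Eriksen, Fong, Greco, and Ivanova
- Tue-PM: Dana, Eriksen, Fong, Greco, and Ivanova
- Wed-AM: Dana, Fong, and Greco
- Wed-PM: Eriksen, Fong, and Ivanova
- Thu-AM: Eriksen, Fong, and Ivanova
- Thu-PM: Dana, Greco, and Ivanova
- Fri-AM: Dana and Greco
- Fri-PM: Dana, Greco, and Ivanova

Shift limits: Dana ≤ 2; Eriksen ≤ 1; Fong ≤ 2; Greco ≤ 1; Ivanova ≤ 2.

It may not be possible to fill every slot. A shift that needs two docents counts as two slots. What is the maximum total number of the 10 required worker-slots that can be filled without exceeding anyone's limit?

8

Total capacity across all docents is 2+1+2+1+2 = 8, and 10 slots are needed, so at most 8 can be filled.
An assignment achieving 8: Tue-AM→Fong, Wed-AM→Dana, Wed-PM→Eriksen, Thu-AM→Fong, Thu-PM→Ivanova, Fri-AM→Dana+Greco, Fri-PM→Ivanova.
Loads: Dana 2/2, Eriksen 1/1, Fong 2/2, Greco 1/1, Ivanova 2/2.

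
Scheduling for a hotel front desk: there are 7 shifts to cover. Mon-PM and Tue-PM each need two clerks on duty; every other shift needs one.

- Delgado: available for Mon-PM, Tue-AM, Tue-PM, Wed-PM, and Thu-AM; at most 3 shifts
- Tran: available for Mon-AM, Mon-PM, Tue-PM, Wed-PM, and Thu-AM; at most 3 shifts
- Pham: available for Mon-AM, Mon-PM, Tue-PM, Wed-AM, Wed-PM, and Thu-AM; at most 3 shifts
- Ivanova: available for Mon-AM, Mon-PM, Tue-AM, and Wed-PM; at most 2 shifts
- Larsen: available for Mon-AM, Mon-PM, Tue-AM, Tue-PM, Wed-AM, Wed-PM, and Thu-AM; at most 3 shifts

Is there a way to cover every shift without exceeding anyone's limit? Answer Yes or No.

One valid schedule: Mon-AM→Tran, Mon-PM→Tran+Pham, Tue-AM→Delgado, Tue-PM→Tran+Pham, Wed-AM→Pham, Wed-PM→Delgado, Thu-AM→Delgado.
Loads: Delgado 3/3, Tran 3/3, Pham 3/3, Ivanova 0/2, Larsen 0/3 — all within limits.

Yes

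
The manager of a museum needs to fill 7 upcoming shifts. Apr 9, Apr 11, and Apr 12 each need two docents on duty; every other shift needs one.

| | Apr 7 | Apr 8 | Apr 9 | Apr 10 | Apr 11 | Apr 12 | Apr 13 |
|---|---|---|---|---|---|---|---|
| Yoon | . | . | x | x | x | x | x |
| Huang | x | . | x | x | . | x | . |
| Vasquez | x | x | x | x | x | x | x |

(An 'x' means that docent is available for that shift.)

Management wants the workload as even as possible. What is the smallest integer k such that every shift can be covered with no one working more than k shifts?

With 3 docents and 10 worker-slots to fill, someone must work at least ⌈10/3⌉ = 4 shifts, so k ≥ 4.
k = 4 works: Apr 7→Huang, Apr 8→Vasquez, Apr 9→Yoon+Huang, Apr 10→Yoon, Apr 11→Yoon+Vasquez, Apr 12→Huang+Vasquez, Apr 13→Yoon.
Loads: Yoon 4, Huang 3, Vasquez 3 — all ≤ 4.

4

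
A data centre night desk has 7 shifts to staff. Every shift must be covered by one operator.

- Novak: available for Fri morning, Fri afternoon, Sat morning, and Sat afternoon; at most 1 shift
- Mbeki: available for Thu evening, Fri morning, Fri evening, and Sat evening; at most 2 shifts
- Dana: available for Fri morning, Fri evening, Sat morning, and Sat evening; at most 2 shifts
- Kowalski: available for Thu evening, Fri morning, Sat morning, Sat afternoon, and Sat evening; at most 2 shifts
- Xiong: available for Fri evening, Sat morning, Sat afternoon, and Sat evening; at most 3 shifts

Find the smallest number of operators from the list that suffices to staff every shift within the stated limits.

4

7 slots to fill and no one can take more than 3, so at least ⌈7/3⌉ = 3 operators are needed.
No set of 3 operators can cover every shift (each such set leaves at least one shift with no one available or exceeds a cap).
Novak, Mbeki, Dana, and Kowalski alone can cover everything: Thu evening→Mbeki, Fri morning→Kowalski, Fri afternoon→Novak, Fri evening→Mbeki, Sat morning→Dana, Sat afternoon→Kowalski, Sat evening→Dana.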